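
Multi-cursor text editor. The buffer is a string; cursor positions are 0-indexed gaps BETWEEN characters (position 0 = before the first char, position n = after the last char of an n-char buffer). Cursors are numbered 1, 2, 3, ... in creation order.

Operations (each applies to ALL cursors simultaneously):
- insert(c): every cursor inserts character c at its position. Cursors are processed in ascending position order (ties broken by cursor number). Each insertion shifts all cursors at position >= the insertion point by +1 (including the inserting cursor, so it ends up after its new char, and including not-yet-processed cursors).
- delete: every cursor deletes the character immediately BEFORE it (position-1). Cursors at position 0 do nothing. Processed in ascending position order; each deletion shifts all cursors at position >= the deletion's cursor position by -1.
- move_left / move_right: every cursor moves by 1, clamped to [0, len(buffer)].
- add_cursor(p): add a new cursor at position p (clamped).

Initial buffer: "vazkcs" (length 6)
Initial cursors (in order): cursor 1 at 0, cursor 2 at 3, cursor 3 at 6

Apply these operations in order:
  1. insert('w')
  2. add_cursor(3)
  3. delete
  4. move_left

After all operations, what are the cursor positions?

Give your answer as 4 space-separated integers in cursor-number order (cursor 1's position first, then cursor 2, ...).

After op 1 (insert('w')): buffer="wvazwkcsw" (len 9), cursors c1@1 c2@5 c3@9, authorship 1...2...3
After op 2 (add_cursor(3)): buffer="wvazwkcsw" (len 9), cursors c1@1 c4@3 c2@5 c3@9, authorship 1...2...3
After op 3 (delete): buffer="vzkcs" (len 5), cursors c1@0 c4@1 c2@2 c3@5, authorship .....
After op 4 (move_left): buffer="vzkcs" (len 5), cursors c1@0 c4@0 c2@1 c3@4, authorship .....

Answer: 0 1 4 0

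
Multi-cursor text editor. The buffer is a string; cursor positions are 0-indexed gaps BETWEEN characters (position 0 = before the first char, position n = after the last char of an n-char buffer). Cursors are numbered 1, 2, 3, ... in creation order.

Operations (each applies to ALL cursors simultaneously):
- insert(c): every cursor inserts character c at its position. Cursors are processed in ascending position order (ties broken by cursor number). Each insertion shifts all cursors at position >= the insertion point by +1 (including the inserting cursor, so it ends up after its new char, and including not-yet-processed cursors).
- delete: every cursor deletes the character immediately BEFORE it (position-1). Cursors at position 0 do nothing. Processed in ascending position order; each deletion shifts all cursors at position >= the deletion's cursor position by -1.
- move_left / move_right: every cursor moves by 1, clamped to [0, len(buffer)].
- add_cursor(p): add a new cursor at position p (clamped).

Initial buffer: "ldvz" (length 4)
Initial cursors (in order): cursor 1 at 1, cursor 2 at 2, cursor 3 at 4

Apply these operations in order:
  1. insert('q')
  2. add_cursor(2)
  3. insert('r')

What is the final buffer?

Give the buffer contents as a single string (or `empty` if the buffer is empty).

Answer: lqrrdqrvzqr

Derivation:
After op 1 (insert('q')): buffer="lqdqvzq" (len 7), cursors c1@2 c2@4 c3@7, authorship .1.2..3
After op 2 (add_cursor(2)): buffer="lqdqvzq" (len 7), cursors c1@2 c4@2 c2@4 c3@7, authorship .1.2..3
After op 3 (insert('r')): buffer="lqrrdqrvzqr" (len 11), cursors c1@4 c4@4 c2@7 c3@11, authorship .114.22..33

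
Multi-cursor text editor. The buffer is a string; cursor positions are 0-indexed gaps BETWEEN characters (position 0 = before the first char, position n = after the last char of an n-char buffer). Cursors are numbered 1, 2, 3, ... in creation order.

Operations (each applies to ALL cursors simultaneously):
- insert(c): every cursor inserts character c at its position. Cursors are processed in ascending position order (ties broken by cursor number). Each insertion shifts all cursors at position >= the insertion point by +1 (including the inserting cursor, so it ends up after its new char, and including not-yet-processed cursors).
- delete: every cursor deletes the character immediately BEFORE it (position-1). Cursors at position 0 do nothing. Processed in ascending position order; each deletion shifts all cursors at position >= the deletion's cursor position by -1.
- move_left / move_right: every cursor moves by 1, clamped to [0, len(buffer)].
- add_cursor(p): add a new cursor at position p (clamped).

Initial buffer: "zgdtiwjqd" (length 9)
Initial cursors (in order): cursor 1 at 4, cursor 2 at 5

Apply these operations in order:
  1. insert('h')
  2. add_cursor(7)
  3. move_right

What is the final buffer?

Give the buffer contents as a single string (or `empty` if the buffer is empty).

After op 1 (insert('h')): buffer="zgdthihwjqd" (len 11), cursors c1@5 c2@7, authorship ....1.2....
After op 2 (add_cursor(7)): buffer="zgdthihwjqd" (len 11), cursors c1@5 c2@7 c3@7, authorship ....1.2....
After op 3 (move_right): buffer="zgdthihwjqd" (len 11), cursors c1@6 c2@8 c3@8, authorship ....1.2....

Answer: zgdthihwjqd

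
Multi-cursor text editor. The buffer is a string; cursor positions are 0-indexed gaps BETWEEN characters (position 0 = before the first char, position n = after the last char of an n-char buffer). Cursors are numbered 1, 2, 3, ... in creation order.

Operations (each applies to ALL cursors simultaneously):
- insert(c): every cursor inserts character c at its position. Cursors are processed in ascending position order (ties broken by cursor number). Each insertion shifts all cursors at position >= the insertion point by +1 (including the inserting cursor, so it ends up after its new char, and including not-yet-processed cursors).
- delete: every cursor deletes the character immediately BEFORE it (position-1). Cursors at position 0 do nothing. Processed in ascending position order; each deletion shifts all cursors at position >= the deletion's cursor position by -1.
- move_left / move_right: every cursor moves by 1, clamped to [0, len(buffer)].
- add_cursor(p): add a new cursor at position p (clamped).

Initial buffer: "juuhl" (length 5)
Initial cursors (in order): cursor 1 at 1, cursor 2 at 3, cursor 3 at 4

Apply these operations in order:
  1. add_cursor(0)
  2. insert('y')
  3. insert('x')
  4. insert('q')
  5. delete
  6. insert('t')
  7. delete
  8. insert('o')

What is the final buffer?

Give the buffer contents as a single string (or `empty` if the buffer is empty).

After op 1 (add_cursor(0)): buffer="juuhl" (len 5), cursors c4@0 c1@1 c2@3 c3@4, authorship .....
After op 2 (insert('y')): buffer="yjyuuyhyl" (len 9), cursors c4@1 c1@3 c2@6 c3@8, authorship 4.1..2.3.
After op 3 (insert('x')): buffer="yxjyxuuyxhyxl" (len 13), cursors c4@2 c1@5 c2@9 c3@12, authorship 44.11..22.33.
After op 4 (insert('q')): buffer="yxqjyxquuyxqhyxql" (len 17), cursors c4@3 c1@7 c2@12 c3@16, authorship 444.111..222.333.
After op 5 (delete): buffer="yxjyxuuyxhyxl" (len 13), cursors c4@2 c1@5 c2@9 c3@12, authorship 44.11..22.33.
After op 6 (insert('t')): buffer="yxtjyxtuuyxthyxtl" (len 17), cursors c4@3 c1@7 c2@12 c3@16, authorship 444.111..222.333.
After op 7 (delete): buffer="yxjyxuuyxhyxl" (len 13), cursors c4@2 c1@5 c2@9 c3@12, authorship 44.11..22.33.
After op 8 (insert('o')): buffer="yxojyxouuyxohyxol" (len 17), cursors c4@3 c1@7 c2@12 c3@16, authorship 444.111..222.333.

Answer: yxojyxouuyxohyxol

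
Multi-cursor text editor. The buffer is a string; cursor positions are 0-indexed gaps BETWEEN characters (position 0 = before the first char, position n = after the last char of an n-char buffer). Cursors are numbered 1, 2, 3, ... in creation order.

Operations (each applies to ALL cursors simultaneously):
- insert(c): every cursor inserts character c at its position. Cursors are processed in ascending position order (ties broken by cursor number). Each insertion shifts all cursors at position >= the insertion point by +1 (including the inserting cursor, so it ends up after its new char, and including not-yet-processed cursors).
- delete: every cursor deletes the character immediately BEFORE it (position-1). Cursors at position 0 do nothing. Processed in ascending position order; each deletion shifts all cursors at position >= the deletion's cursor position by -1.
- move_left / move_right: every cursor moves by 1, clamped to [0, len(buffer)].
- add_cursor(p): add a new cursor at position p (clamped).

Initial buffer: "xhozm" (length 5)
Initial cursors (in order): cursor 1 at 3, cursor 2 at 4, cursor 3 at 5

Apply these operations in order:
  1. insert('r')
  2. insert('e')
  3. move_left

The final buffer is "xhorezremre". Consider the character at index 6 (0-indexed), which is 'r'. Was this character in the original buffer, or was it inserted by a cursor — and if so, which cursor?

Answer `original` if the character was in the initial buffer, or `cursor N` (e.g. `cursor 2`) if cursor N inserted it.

After op 1 (insert('r')): buffer="xhorzrmr" (len 8), cursors c1@4 c2@6 c3@8, authorship ...1.2.3
After op 2 (insert('e')): buffer="xhorezremre" (len 11), cursors c1@5 c2@8 c3@11, authorship ...11.22.33
After op 3 (move_left): buffer="xhorezremre" (len 11), cursors c1@4 c2@7 c3@10, authorship ...11.22.33
Authorship (.=original, N=cursor N): . . . 1 1 . 2 2 . 3 3
Index 6: author = 2

Answer: cursor 2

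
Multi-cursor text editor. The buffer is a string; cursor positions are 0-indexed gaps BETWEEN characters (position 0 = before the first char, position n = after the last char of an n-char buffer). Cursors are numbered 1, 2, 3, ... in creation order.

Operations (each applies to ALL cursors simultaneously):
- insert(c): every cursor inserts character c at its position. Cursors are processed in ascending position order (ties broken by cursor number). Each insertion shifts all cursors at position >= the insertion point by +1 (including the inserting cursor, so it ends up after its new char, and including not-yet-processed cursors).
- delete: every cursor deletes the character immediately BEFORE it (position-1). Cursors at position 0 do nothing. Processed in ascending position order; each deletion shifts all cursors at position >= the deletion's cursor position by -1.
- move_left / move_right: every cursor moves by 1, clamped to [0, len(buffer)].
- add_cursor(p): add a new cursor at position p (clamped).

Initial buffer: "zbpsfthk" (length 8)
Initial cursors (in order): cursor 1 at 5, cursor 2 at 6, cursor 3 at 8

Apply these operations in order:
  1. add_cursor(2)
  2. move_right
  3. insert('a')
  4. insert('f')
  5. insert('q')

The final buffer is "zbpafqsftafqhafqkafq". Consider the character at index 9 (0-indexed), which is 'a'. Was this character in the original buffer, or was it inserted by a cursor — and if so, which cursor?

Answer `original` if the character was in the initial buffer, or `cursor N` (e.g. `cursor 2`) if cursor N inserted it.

Answer: cursor 1

Derivation:
After op 1 (add_cursor(2)): buffer="zbpsfthk" (len 8), cursors c4@2 c1@5 c2@6 c3@8, authorship ........
After op 2 (move_right): buffer="zbpsfthk" (len 8), cursors c4@3 c1@6 c2@7 c3@8, authorship ........
After op 3 (insert('a')): buffer="zbpasftahaka" (len 12), cursors c4@4 c1@8 c2@10 c3@12, authorship ...4...1.2.3
After op 4 (insert('f')): buffer="zbpafsftafhafkaf" (len 16), cursors c4@5 c1@10 c2@13 c3@16, authorship ...44...11.22.33
After op 5 (insert('q')): buffer="zbpafqsftafqhafqkafq" (len 20), cursors c4@6 c1@12 c2@16 c3@20, authorship ...444...111.222.333
Authorship (.=original, N=cursor N): . . . 4 4 4 . . . 1 1 1 . 2 2 2 . 3 3 3
Index 9: author = 1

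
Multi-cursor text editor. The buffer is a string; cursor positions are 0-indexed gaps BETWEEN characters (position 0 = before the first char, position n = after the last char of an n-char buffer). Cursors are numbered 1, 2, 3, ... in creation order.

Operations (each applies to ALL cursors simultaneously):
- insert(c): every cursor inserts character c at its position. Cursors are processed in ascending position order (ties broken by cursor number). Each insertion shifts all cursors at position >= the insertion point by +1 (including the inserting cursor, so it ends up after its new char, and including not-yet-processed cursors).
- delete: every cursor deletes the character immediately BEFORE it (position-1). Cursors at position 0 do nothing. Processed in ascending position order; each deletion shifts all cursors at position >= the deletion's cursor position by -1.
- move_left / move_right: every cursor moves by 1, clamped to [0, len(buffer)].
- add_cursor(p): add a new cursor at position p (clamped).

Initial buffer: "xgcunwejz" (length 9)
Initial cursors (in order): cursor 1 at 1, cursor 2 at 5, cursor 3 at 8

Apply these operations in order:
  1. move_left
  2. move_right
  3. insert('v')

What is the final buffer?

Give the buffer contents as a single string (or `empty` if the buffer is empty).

After op 1 (move_left): buffer="xgcunwejz" (len 9), cursors c1@0 c2@4 c3@7, authorship .........
After op 2 (move_right): buffer="xgcunwejz" (len 9), cursors c1@1 c2@5 c3@8, authorship .........
After op 3 (insert('v')): buffer="xvgcunvwejvz" (len 12), cursors c1@2 c2@7 c3@11, authorship .1....2...3.

Answer: xvgcunvwejvz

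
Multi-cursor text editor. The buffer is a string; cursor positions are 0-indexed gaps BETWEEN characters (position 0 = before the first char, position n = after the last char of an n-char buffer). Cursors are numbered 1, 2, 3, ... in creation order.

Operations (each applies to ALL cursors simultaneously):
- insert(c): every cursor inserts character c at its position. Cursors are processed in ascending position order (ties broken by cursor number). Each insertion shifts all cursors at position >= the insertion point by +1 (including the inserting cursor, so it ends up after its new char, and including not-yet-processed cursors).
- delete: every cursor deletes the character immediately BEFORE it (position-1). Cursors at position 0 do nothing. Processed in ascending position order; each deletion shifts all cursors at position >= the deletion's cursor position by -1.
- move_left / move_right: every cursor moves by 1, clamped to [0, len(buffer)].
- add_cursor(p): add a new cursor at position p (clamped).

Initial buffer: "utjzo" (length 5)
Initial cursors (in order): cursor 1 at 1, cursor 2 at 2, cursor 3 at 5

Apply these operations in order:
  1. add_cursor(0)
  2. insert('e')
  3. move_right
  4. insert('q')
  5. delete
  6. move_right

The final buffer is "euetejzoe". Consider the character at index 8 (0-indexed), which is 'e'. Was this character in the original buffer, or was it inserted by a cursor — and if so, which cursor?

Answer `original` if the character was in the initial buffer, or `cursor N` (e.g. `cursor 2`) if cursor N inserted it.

After op 1 (add_cursor(0)): buffer="utjzo" (len 5), cursors c4@0 c1@1 c2@2 c3@5, authorship .....
After op 2 (insert('e')): buffer="euetejzoe" (len 9), cursors c4@1 c1@3 c2@5 c3@9, authorship 4.1.2...3
After op 3 (move_right): buffer="euetejzoe" (len 9), cursors c4@2 c1@4 c2@6 c3@9, authorship 4.1.2...3
After op 4 (insert('q')): buffer="euqetqejqzoeq" (len 13), cursors c4@3 c1@6 c2@9 c3@13, authorship 4.41.12.2..33
After op 5 (delete): buffer="euetejzoe" (len 9), cursors c4@2 c1@4 c2@6 c3@9, authorship 4.1.2...3
After op 6 (move_right): buffer="euetejzoe" (len 9), cursors c4@3 c1@5 c2@7 c3@9, authorship 4.1.2...3
Authorship (.=original, N=cursor N): 4 . 1 . 2 . . . 3
Index 8: author = 3

Answer: cursor 3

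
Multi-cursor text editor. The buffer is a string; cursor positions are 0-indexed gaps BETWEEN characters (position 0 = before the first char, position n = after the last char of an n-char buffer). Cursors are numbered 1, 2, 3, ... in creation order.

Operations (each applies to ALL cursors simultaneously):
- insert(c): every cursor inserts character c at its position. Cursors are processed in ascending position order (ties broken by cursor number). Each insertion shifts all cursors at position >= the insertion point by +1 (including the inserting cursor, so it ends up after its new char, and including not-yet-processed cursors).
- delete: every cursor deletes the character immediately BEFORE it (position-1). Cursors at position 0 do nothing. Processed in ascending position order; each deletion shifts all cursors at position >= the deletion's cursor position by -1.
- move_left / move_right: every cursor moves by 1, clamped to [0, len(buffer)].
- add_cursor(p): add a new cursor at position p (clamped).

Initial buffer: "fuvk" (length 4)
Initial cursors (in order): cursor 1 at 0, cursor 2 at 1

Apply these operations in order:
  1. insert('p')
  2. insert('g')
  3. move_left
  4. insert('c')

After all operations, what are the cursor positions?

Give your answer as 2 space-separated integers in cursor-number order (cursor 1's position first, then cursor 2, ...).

After op 1 (insert('p')): buffer="pfpuvk" (len 6), cursors c1@1 c2@3, authorship 1.2...
After op 2 (insert('g')): buffer="pgfpguvk" (len 8), cursors c1@2 c2@5, authorship 11.22...
After op 3 (move_left): buffer="pgfpguvk" (len 8), cursors c1@1 c2@4, authorship 11.22...
After op 4 (insert('c')): buffer="pcgfpcguvk" (len 10), cursors c1@2 c2@6, authorship 111.222...

Answer: 2 6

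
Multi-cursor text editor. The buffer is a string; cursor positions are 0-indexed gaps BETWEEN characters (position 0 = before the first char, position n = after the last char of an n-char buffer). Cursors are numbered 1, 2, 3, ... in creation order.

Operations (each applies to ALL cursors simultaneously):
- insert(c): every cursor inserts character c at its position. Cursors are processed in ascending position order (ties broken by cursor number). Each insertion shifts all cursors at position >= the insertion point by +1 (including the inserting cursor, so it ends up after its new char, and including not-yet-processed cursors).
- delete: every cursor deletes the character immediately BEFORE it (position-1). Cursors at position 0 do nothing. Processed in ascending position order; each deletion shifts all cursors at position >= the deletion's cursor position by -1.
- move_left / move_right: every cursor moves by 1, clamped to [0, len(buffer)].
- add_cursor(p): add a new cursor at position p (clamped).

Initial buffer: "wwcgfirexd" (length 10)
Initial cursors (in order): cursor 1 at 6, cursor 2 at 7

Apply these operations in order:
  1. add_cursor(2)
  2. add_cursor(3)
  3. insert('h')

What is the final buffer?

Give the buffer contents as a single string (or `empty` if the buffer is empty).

After op 1 (add_cursor(2)): buffer="wwcgfirexd" (len 10), cursors c3@2 c1@6 c2@7, authorship ..........
After op 2 (add_cursor(3)): buffer="wwcgfirexd" (len 10), cursors c3@2 c4@3 c1@6 c2@7, authorship ..........
After op 3 (insert('h')): buffer="wwhchgfihrhexd" (len 14), cursors c3@3 c4@5 c1@9 c2@11, authorship ..3.4...1.2...

Answer: wwhchgfihrhexd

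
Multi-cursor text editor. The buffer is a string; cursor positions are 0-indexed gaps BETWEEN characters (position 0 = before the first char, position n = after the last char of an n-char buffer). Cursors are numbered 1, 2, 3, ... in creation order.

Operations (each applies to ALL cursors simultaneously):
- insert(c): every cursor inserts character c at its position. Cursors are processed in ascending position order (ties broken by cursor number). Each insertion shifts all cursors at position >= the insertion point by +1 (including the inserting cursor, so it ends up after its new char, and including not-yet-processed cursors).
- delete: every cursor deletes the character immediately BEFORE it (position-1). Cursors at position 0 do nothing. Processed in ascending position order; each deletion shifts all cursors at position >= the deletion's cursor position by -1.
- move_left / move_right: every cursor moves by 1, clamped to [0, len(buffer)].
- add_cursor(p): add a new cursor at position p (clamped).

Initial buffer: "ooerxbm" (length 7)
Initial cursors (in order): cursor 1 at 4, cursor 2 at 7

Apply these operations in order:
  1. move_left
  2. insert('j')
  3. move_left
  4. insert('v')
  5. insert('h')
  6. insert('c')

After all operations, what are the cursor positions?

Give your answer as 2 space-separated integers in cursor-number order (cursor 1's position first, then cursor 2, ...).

Answer: 6 13

Derivation:
After op 1 (move_left): buffer="ooerxbm" (len 7), cursors c1@3 c2@6, authorship .......
After op 2 (insert('j')): buffer="ooejrxbjm" (len 9), cursors c1@4 c2@8, authorship ...1...2.
After op 3 (move_left): buffer="ooejrxbjm" (len 9), cursors c1@3 c2@7, authorship ...1...2.
After op 4 (insert('v')): buffer="ooevjrxbvjm" (len 11), cursors c1@4 c2@9, authorship ...11...22.
After op 5 (insert('h')): buffer="ooevhjrxbvhjm" (len 13), cursors c1@5 c2@11, authorship ...111...222.
After op 6 (insert('c')): buffer="ooevhcjrxbvhcjm" (len 15), cursors c1@6 c2@13, authorship ...1111...2222.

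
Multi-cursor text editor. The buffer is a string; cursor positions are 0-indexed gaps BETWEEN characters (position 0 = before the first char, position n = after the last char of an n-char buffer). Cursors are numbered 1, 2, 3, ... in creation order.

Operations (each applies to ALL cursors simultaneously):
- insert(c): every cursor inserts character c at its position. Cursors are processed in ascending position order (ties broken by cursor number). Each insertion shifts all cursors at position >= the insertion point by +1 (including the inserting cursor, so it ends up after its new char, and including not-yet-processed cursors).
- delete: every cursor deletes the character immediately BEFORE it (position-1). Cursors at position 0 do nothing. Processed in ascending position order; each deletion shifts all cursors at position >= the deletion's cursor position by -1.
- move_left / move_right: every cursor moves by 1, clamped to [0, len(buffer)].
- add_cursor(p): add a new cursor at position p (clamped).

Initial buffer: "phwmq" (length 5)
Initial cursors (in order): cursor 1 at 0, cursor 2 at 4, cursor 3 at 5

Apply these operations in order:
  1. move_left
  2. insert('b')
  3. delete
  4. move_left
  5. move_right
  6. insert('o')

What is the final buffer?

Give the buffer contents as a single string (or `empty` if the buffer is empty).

After op 1 (move_left): buffer="phwmq" (len 5), cursors c1@0 c2@3 c3@4, authorship .....
After op 2 (insert('b')): buffer="bphwbmbq" (len 8), cursors c1@1 c2@5 c3@7, authorship 1...2.3.
After op 3 (delete): buffer="phwmq" (len 5), cursors c1@0 c2@3 c3@4, authorship .....
After op 4 (move_left): buffer="phwmq" (len 5), cursors c1@0 c2@2 c3@3, authorship .....
After op 5 (move_right): buffer="phwmq" (len 5), cursors c1@1 c2@3 c3@4, authorship .....
After op 6 (insert('o')): buffer="pohwomoq" (len 8), cursors c1@2 c2@5 c3@7, authorship .1..2.3.

Answer: pohwomoq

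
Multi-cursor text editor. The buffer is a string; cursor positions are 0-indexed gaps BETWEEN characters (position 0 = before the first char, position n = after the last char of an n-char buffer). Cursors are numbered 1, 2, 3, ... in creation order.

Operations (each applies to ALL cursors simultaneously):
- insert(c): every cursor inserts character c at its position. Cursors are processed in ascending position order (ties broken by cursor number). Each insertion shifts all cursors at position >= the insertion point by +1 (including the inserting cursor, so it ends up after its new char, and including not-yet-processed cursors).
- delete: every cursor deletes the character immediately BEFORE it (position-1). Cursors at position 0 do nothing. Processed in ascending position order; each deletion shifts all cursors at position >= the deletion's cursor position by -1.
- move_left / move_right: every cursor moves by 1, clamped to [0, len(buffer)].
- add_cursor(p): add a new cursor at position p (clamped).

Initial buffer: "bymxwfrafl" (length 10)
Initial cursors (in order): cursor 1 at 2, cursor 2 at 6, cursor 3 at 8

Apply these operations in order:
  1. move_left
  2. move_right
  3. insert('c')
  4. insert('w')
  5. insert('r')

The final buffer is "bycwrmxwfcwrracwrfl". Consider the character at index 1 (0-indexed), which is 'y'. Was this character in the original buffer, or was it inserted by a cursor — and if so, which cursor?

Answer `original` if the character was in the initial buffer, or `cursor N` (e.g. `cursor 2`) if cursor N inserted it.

Answer: original

Derivation:
After op 1 (move_left): buffer="bymxwfrafl" (len 10), cursors c1@1 c2@5 c3@7, authorship ..........
After op 2 (move_right): buffer="bymxwfrafl" (len 10), cursors c1@2 c2@6 c3@8, authorship ..........
After op 3 (insert('c')): buffer="bycmxwfcracfl" (len 13), cursors c1@3 c2@8 c3@11, authorship ..1....2..3..
After op 4 (insert('w')): buffer="bycwmxwfcwracwfl" (len 16), cursors c1@4 c2@10 c3@14, authorship ..11....22..33..
After op 5 (insert('r')): buffer="bycwrmxwfcwrracwrfl" (len 19), cursors c1@5 c2@12 c3@17, authorship ..111....222..333..
Authorship (.=original, N=cursor N): . . 1 1 1 . . . . 2 2 2 . . 3 3 3 . .
Index 1: author = original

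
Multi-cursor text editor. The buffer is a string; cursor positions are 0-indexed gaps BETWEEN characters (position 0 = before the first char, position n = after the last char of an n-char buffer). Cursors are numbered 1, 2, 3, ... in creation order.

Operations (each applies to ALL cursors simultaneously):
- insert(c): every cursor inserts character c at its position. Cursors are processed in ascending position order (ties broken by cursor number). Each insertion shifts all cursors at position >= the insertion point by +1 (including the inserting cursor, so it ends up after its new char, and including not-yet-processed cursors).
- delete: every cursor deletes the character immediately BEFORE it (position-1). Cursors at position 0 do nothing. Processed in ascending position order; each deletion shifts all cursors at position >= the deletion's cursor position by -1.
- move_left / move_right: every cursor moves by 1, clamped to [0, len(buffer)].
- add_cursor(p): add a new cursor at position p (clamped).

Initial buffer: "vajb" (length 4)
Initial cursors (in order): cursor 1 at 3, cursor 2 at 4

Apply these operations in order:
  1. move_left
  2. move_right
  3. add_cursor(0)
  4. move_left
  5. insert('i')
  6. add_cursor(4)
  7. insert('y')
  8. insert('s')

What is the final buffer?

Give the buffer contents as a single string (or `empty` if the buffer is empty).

After op 1 (move_left): buffer="vajb" (len 4), cursors c1@2 c2@3, authorship ....
After op 2 (move_right): buffer="vajb" (len 4), cursors c1@3 c2@4, authorship ....
After op 3 (add_cursor(0)): buffer="vajb" (len 4), cursors c3@0 c1@3 c2@4, authorship ....
After op 4 (move_left): buffer="vajb" (len 4), cursors c3@0 c1@2 c2@3, authorship ....
After op 5 (insert('i')): buffer="ivaijib" (len 7), cursors c3@1 c1@4 c2@6, authorship 3..1.2.
After op 6 (add_cursor(4)): buffer="ivaijib" (len 7), cursors c3@1 c1@4 c4@4 c2@6, authorship 3..1.2.
After op 7 (insert('y')): buffer="iyvaiyyjiyb" (len 11), cursors c3@2 c1@7 c4@7 c2@10, authorship 33..114.22.
After op 8 (insert('s')): buffer="iysvaiyyssjiysb" (len 15), cursors c3@3 c1@10 c4@10 c2@14, authorship 333..11414.222.

Answer: iysvaiyyssjiysb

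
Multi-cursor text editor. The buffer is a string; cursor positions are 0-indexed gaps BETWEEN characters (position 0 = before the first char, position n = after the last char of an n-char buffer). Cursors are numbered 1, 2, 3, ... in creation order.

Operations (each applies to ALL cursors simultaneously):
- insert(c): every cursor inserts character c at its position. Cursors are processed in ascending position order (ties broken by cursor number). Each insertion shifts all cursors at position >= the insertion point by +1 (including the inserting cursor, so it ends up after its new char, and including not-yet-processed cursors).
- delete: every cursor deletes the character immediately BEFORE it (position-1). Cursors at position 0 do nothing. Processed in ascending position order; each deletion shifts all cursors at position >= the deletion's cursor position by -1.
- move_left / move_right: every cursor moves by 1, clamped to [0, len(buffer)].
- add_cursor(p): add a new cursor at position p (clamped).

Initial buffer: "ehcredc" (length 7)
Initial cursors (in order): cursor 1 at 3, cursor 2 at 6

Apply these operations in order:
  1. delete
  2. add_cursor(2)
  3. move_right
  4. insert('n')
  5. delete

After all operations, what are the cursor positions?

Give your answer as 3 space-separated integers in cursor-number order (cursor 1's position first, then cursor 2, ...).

After op 1 (delete): buffer="ehrec" (len 5), cursors c1@2 c2@4, authorship .....
After op 2 (add_cursor(2)): buffer="ehrec" (len 5), cursors c1@2 c3@2 c2@4, authorship .....
After op 3 (move_right): buffer="ehrec" (len 5), cursors c1@3 c3@3 c2@5, authorship .....
After op 4 (insert('n')): buffer="ehrnnecn" (len 8), cursors c1@5 c3@5 c2@8, authorship ...13..2
After op 5 (delete): buffer="ehrec" (len 5), cursors c1@3 c3@3 c2@5, authorship .....

Answer: 3 5 3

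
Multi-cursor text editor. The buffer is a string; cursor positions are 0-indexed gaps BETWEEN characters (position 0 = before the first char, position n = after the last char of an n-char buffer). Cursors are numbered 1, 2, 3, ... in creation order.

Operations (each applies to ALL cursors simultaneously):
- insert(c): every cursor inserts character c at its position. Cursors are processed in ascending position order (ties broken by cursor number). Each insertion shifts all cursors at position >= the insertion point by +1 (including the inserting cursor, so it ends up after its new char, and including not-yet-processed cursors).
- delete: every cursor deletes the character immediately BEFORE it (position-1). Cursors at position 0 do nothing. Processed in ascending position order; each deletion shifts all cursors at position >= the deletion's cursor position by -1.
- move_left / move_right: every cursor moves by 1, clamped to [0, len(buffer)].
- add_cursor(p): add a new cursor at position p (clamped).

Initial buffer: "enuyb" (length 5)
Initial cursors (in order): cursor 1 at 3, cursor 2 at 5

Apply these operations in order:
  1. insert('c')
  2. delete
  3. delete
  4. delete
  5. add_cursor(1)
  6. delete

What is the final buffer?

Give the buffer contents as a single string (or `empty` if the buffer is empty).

Answer: empty

Derivation:
After op 1 (insert('c')): buffer="enucybc" (len 7), cursors c1@4 c2@7, authorship ...1..2
After op 2 (delete): buffer="enuyb" (len 5), cursors c1@3 c2@5, authorship .....
After op 3 (delete): buffer="eny" (len 3), cursors c1@2 c2@3, authorship ...
After op 4 (delete): buffer="e" (len 1), cursors c1@1 c2@1, authorship .
After op 5 (add_cursor(1)): buffer="e" (len 1), cursors c1@1 c2@1 c3@1, authorship .
After op 6 (delete): buffer="" (len 0), cursors c1@0 c2@0 c3@0, authorship 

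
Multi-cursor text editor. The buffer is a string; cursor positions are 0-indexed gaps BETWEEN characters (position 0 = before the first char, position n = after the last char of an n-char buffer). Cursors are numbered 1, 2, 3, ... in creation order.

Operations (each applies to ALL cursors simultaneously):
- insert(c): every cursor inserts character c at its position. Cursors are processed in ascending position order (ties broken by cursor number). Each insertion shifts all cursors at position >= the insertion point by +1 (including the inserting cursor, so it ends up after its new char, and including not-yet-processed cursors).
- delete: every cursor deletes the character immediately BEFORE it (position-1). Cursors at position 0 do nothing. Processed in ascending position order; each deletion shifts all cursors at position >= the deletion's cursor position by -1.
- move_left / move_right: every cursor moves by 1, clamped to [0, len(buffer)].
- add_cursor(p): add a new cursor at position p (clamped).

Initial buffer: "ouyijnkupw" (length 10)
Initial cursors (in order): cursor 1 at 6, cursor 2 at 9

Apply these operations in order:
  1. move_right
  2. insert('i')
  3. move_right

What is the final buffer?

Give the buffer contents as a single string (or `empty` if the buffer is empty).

Answer: ouyijnkiupwi

Derivation:
After op 1 (move_right): buffer="ouyijnkupw" (len 10), cursors c1@7 c2@10, authorship ..........
After op 2 (insert('i')): buffer="ouyijnkiupwi" (len 12), cursors c1@8 c2@12, authorship .......1...2
After op 3 (move_right): buffer="ouyijnkiupwi" (len 12), cursors c1@9 c2@12, authorship .......1...2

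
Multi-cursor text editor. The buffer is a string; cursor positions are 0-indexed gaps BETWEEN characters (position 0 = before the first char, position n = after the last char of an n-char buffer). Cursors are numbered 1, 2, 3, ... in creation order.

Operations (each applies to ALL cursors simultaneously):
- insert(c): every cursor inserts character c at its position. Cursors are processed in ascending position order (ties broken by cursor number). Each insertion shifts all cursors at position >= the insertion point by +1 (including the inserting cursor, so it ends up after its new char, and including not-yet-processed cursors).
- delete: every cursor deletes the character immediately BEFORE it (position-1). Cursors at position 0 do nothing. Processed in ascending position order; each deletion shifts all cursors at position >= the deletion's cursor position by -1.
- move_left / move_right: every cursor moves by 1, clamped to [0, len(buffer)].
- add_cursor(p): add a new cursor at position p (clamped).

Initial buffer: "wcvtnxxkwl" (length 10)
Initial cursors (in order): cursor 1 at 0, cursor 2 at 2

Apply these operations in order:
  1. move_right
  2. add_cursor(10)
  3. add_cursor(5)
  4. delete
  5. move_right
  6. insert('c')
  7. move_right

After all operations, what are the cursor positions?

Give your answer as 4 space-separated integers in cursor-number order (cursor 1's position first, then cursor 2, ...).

Answer: 3 5 10 7

Derivation:
After op 1 (move_right): buffer="wcvtnxxkwl" (len 10), cursors c1@1 c2@3, authorship ..........
After op 2 (add_cursor(10)): buffer="wcvtnxxkwl" (len 10), cursors c1@1 c2@3 c3@10, authorship ..........
After op 3 (add_cursor(5)): buffer="wcvtnxxkwl" (len 10), cursors c1@1 c2@3 c4@5 c3@10, authorship ..........
After op 4 (delete): buffer="ctxxkw" (len 6), cursors c1@0 c2@1 c4@2 c3@6, authorship ......
After op 5 (move_right): buffer="ctxxkw" (len 6), cursors c1@1 c2@2 c4@3 c3@6, authorship ......
After op 6 (insert('c')): buffer="cctcxcxkwc" (len 10), cursors c1@2 c2@4 c4@6 c3@10, authorship .1.2.4...3
After op 7 (move_right): buffer="cctcxcxkwc" (len 10), cursors c1@3 c2@5 c4@7 c3@10, authorship .1.2.4...3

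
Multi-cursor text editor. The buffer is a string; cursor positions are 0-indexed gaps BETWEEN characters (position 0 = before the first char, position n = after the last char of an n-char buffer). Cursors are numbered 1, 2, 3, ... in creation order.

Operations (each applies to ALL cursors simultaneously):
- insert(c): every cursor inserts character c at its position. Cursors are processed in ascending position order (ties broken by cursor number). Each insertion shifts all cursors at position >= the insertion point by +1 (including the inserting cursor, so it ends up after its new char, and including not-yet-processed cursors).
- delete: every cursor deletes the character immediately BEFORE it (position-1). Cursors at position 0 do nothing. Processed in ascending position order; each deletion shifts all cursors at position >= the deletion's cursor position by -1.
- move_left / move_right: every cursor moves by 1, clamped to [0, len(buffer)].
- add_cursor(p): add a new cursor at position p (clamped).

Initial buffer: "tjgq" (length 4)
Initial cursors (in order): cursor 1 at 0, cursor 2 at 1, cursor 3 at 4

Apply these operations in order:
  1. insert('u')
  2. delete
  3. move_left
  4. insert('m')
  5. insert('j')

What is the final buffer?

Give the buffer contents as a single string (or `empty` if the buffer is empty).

Answer: mmjjtjgmjq

Derivation:
After op 1 (insert('u')): buffer="utujgqu" (len 7), cursors c1@1 c2@3 c3@7, authorship 1.2...3
After op 2 (delete): buffer="tjgq" (len 4), cursors c1@0 c2@1 c3@4, authorship ....
After op 3 (move_left): buffer="tjgq" (len 4), cursors c1@0 c2@0 c3@3, authorship ....
After op 4 (insert('m')): buffer="mmtjgmq" (len 7), cursors c1@2 c2@2 c3@6, authorship 12...3.
After op 5 (insert('j')): buffer="mmjjtjgmjq" (len 10), cursors c1@4 c2@4 c3@9, authorship 1212...33.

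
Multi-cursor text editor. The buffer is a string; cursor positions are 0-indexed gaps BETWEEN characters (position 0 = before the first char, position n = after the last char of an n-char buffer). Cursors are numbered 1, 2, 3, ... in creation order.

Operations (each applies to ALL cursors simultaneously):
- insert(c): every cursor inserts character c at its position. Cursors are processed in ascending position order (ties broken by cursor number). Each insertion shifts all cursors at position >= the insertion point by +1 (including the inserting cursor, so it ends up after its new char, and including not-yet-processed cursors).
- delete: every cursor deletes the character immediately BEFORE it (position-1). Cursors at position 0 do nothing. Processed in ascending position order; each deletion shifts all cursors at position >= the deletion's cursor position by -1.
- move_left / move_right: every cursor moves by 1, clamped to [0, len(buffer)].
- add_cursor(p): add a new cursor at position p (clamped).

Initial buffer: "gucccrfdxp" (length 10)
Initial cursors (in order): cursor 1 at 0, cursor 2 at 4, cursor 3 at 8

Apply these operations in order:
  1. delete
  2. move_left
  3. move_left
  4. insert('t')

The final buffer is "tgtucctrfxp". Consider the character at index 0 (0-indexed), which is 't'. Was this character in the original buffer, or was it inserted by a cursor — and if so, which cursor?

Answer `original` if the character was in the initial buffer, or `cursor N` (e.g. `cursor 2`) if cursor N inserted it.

After op 1 (delete): buffer="guccrfxp" (len 8), cursors c1@0 c2@3 c3@6, authorship ........
After op 2 (move_left): buffer="guccrfxp" (len 8), cursors c1@0 c2@2 c3@5, authorship ........
After op 3 (move_left): buffer="guccrfxp" (len 8), cursors c1@0 c2@1 c3@4, authorship ........
After op 4 (insert('t')): buffer="tgtucctrfxp" (len 11), cursors c1@1 c2@3 c3@7, authorship 1.2...3....
Authorship (.=original, N=cursor N): 1 . 2 . . . 3 . . . .
Index 0: author = 1

Answer: cursor 1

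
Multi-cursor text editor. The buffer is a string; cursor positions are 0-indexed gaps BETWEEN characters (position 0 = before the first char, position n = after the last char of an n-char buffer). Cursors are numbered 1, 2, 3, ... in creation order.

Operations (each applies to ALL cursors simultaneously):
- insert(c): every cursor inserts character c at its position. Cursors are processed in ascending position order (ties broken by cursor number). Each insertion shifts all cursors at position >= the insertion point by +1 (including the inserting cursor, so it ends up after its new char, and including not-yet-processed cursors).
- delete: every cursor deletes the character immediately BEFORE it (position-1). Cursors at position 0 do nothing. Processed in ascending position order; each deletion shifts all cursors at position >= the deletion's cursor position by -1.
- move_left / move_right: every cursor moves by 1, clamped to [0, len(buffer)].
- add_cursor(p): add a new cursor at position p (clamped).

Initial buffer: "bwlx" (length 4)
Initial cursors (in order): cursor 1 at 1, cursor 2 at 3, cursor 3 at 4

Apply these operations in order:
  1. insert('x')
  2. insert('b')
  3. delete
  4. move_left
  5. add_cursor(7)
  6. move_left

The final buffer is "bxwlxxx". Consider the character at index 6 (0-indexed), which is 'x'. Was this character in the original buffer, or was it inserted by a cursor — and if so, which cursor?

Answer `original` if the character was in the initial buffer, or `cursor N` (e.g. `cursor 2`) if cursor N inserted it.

After op 1 (insert('x')): buffer="bxwlxxx" (len 7), cursors c1@2 c2@5 c3@7, authorship .1..2.3
After op 2 (insert('b')): buffer="bxbwlxbxxb" (len 10), cursors c1@3 c2@7 c3@10, authorship .11..22.33
After op 3 (delete): buffer="bxwlxxx" (len 7), cursors c1@2 c2@5 c3@7, authorship .1..2.3
After op 4 (move_left): buffer="bxwlxxx" (len 7), cursors c1@1 c2@4 c3@6, authorship .1..2.3
After op 5 (add_cursor(7)): buffer="bxwlxxx" (len 7), cursors c1@1 c2@4 c3@6 c4@7, authorship .1..2.3
After op 6 (move_left): buffer="bxwlxxx" (len 7), cursors c1@0 c2@3 c3@5 c4@6, authorship .1..2.3
Authorship (.=original, N=cursor N): . 1 . . 2 . 3
Index 6: author = 3

Answer: cursor 3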